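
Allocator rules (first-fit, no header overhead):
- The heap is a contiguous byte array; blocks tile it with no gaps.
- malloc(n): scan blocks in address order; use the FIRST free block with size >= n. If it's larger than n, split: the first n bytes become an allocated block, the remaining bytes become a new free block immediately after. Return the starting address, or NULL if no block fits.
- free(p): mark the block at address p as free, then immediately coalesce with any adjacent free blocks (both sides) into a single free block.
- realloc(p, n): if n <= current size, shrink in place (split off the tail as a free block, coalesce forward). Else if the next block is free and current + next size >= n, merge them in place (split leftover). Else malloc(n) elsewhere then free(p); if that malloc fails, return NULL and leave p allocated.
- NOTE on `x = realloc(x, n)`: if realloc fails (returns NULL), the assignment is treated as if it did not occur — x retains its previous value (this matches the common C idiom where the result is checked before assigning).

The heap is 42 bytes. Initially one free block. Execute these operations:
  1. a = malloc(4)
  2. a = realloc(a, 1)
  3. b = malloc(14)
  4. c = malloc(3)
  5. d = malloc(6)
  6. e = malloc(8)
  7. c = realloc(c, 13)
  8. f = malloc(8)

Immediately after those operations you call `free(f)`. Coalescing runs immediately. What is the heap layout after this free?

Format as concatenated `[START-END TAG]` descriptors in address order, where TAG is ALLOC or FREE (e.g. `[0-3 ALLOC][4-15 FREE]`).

Answer: [0-0 ALLOC][1-14 ALLOC][15-17 ALLOC][18-23 ALLOC][24-31 ALLOC][32-41 FREE]

Derivation:
Op 1: a = malloc(4) -> a = 0; heap: [0-3 ALLOC][4-41 FREE]
Op 2: a = realloc(a, 1) -> a = 0; heap: [0-0 ALLOC][1-41 FREE]
Op 3: b = malloc(14) -> b = 1; heap: [0-0 ALLOC][1-14 ALLOC][15-41 FREE]
Op 4: c = malloc(3) -> c = 15; heap: [0-0 ALLOC][1-14 ALLOC][15-17 ALLOC][18-41 FREE]
Op 5: d = malloc(6) -> d = 18; heap: [0-0 ALLOC][1-14 ALLOC][15-17 ALLOC][18-23 ALLOC][24-41 FREE]
Op 6: e = malloc(8) -> e = 24; heap: [0-0 ALLOC][1-14 ALLOC][15-17 ALLOC][18-23 ALLOC][24-31 ALLOC][32-41 FREE]
Op 7: c = realloc(c, 13) -> NULL (c unchanged); heap: [0-0 ALLOC][1-14 ALLOC][15-17 ALLOC][18-23 ALLOC][24-31 ALLOC][32-41 FREE]
Op 8: f = malloc(8) -> f = 32; heap: [0-0 ALLOC][1-14 ALLOC][15-17 ALLOC][18-23 ALLOC][24-31 ALLOC][32-39 ALLOC][40-41 FREE]
free(f): f = 32 -> block [32-39 ALLOC]; mark free, coalesce with adjacent free neighbors -> [0-0 ALLOC][1-14 ALLOC][15-17 ALLOC][18-23 ALLOC][24-31 ALLOC][32-41 FREE]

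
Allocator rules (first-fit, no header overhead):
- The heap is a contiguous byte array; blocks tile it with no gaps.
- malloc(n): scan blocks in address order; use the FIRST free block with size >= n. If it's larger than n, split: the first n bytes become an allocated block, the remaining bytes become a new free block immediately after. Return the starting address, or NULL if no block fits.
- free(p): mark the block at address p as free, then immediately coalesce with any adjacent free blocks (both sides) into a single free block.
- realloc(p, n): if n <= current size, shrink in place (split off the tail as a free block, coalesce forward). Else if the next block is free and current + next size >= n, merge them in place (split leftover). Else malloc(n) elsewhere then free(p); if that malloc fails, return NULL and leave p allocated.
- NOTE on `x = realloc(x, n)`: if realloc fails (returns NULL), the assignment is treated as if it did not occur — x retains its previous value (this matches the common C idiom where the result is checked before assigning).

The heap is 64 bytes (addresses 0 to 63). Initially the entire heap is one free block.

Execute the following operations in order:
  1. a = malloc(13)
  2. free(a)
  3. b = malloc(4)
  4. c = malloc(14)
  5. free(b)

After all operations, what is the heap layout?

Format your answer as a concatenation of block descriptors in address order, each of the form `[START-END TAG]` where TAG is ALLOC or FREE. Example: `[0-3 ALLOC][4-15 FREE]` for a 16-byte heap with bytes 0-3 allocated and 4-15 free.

Op 1: a = malloc(13) -> a = 0; heap: [0-12 ALLOC][13-63 FREE]
Op 2: free(a) -> (freed a); heap: [0-63 FREE]
Op 3: b = malloc(4) -> b = 0; heap: [0-3 ALLOC][4-63 FREE]
Op 4: c = malloc(14) -> c = 4; heap: [0-3 ALLOC][4-17 ALLOC][18-63 FREE]
Op 5: free(b) -> (freed b); heap: [0-3 FREE][4-17 ALLOC][18-63 FREE]

Answer: [0-3 FREE][4-17 ALLOC][18-63 FREE]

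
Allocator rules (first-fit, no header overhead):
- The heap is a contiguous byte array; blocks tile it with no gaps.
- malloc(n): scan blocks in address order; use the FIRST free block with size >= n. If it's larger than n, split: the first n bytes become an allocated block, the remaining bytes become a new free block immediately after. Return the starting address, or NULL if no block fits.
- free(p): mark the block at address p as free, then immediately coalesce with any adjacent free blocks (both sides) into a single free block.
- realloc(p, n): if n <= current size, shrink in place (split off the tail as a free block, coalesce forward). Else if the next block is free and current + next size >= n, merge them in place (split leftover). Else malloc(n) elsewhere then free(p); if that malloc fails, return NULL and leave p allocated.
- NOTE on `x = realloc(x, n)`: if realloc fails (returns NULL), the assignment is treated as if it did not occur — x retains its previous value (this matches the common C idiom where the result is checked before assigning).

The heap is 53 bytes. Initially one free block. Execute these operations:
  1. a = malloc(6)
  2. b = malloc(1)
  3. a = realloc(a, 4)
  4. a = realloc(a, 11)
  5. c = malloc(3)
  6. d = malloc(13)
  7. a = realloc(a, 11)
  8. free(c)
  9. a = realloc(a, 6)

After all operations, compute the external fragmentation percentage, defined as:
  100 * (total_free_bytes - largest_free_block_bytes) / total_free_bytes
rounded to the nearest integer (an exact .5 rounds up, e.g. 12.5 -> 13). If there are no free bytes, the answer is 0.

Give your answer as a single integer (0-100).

Op 1: a = malloc(6) -> a = 0; heap: [0-5 ALLOC][6-52 FREE]
Op 2: b = malloc(1) -> b = 6; heap: [0-5 ALLOC][6-6 ALLOC][7-52 FREE]
Op 3: a = realloc(a, 4) -> a = 0; heap: [0-3 ALLOC][4-5 FREE][6-6 ALLOC][7-52 FREE]
Op 4: a = realloc(a, 11) -> a = 7; heap: [0-5 FREE][6-6 ALLOC][7-17 ALLOC][18-52 FREE]
Op 5: c = malloc(3) -> c = 0; heap: [0-2 ALLOC][3-5 FREE][6-6 ALLOC][7-17 ALLOC][18-52 FREE]
Op 6: d = malloc(13) -> d = 18; heap: [0-2 ALLOC][3-5 FREE][6-6 ALLOC][7-17 ALLOC][18-30 ALLOC][31-52 FREE]
Op 7: a = realloc(a, 11) -> a = 7; heap: [0-2 ALLOC][3-5 FREE][6-6 ALLOC][7-17 ALLOC][18-30 ALLOC][31-52 FREE]
Op 8: free(c) -> (freed c); heap: [0-5 FREE][6-6 ALLOC][7-17 ALLOC][18-30 ALLOC][31-52 FREE]
Op 9: a = realloc(a, 6) -> a = 7; heap: [0-5 FREE][6-6 ALLOC][7-12 ALLOC][13-17 FREE][18-30 ALLOC][31-52 FREE]
Free blocks: [6 5 22] total_free=33 largest=22 -> 100*(33-22)/33 = 1100/33 ≈ 33.333 -> rounds to 33

Answer: 33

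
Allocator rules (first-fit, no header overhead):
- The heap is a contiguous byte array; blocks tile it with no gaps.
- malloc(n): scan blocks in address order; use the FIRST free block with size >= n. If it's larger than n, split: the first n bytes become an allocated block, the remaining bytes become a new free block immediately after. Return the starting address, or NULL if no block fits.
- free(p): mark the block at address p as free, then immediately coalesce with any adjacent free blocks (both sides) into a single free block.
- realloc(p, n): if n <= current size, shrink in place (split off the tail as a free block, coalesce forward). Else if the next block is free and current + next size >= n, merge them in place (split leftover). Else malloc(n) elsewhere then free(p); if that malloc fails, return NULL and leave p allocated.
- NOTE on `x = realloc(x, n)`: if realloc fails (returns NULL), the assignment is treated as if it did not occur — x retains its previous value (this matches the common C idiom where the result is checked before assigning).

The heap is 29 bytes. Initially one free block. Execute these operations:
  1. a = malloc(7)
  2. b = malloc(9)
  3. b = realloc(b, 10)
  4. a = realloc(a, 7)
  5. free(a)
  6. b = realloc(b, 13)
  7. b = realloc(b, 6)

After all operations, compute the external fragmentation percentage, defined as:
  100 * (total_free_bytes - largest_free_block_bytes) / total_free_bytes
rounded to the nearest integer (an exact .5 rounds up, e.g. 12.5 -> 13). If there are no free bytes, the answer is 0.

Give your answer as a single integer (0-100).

Answer: 30

Derivation:
Op 1: a = malloc(7) -> a = 0; heap: [0-6 ALLOC][7-28 FREE]
Op 2: b = malloc(9) -> b = 7; heap: [0-6 ALLOC][7-15 ALLOC][16-28 FREE]
Op 3: b = realloc(b, 10) -> b = 7; heap: [0-6 ALLOC][7-16 ALLOC][17-28 FREE]
Op 4: a = realloc(a, 7) -> a = 0; heap: [0-6 ALLOC][7-16 ALLOC][17-28 FREE]
Op 5: free(a) -> (freed a); heap: [0-6 FREE][7-16 ALLOC][17-28 FREE]
Op 6: b = realloc(b, 13) -> b = 7; heap: [0-6 FREE][7-19 ALLOC][20-28 FREE]
Op 7: b = realloc(b, 6) -> b = 7; heap: [0-6 FREE][7-12 ALLOC][13-28 FREE]
Free blocks: [7 16] total_free=23 largest=16 -> 100*(23-16)/23 = 700/23 ≈ 30.435 -> rounds to 30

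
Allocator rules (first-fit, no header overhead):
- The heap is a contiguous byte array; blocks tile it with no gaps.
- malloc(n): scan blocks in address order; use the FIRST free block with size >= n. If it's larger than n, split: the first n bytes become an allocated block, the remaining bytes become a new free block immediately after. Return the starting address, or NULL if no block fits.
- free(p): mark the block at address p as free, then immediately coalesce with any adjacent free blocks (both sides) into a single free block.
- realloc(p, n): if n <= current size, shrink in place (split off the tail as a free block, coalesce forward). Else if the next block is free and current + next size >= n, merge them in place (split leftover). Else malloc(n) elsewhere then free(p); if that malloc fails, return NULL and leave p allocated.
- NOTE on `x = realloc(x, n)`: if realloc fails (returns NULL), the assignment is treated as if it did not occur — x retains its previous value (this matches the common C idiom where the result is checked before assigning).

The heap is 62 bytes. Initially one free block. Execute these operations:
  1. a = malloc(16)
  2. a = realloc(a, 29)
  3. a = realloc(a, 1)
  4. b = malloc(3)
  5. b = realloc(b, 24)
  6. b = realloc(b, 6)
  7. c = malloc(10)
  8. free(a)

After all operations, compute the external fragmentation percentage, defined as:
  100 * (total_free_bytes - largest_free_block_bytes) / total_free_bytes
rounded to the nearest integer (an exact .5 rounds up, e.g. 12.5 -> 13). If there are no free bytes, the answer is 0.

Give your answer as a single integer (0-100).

Answer: 2

Derivation:
Op 1: a = malloc(16) -> a = 0; heap: [0-15 ALLOC][16-61 FREE]
Op 2: a = realloc(a, 29) -> a = 0; heap: [0-28 ALLOC][29-61 FREE]
Op 3: a = realloc(a, 1) -> a = 0; heap: [0-0 ALLOC][1-61 FREE]
Op 4: b = malloc(3) -> b = 1; heap: [0-0 ALLOC][1-3 ALLOC][4-61 FREE]
Op 5: b = realloc(b, 24) -> b = 1; heap: [0-0 ALLOC][1-24 ALLOC][25-61 FREE]
Op 6: b = realloc(b, 6) -> b = 1; heap: [0-0 ALLOC][1-6 ALLOC][7-61 FREE]
Op 7: c = malloc(10) -> c = 7; heap: [0-0 ALLOC][1-6 ALLOC][7-16 ALLOC][17-61 FREE]
Op 8: free(a) -> (freed a); heap: [0-0 FREE][1-6 ALLOC][7-16 ALLOC][17-61 FREE]
Free blocks: [1 45] total_free=46 largest=45 -> 100*(46-45)/46 = 100/46 ≈ 2.174 -> rounds to 2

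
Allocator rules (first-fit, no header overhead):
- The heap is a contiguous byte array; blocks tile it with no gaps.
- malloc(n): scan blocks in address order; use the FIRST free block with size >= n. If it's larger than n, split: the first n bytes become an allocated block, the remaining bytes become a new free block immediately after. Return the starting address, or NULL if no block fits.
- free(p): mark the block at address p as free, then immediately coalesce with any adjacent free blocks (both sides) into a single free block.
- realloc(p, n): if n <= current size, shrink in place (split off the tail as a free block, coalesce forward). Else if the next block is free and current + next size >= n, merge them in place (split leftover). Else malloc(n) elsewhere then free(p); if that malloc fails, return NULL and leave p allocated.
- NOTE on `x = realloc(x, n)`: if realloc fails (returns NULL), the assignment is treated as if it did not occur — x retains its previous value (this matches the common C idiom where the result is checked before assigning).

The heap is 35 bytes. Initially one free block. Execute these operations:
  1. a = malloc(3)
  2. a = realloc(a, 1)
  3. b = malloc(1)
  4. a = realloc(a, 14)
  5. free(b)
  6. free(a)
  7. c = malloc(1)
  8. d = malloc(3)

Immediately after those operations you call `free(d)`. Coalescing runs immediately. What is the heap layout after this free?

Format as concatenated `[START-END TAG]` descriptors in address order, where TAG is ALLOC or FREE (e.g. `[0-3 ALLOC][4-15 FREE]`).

Answer: [0-0 ALLOC][1-34 FREE]

Derivation:
Op 1: a = malloc(3) -> a = 0; heap: [0-2 ALLOC][3-34 FREE]
Op 2: a = realloc(a, 1) -> a = 0; heap: [0-0 ALLOC][1-34 FREE]
Op 3: b = malloc(1) -> b = 1; heap: [0-0 ALLOC][1-1 ALLOC][2-34 FREE]
Op 4: a = realloc(a, 14) -> a = 2; heap: [0-0 FREE][1-1 ALLOC][2-15 ALLOC][16-34 FREE]
Op 5: free(b) -> (freed b); heap: [0-1 FREE][2-15 ALLOC][16-34 FREE]
Op 6: free(a) -> (freed a); heap: [0-34 FREE]
Op 7: c = malloc(1) -> c = 0; heap: [0-0 ALLOC][1-34 FREE]
Op 8: d = malloc(3) -> d = 1; heap: [0-0 ALLOC][1-3 ALLOC][4-34 FREE]
free(d): d = 1 -> block [1-3 ALLOC]; mark free, coalesce with adjacent free neighbors -> [0-0 ALLOC][1-34 FREE]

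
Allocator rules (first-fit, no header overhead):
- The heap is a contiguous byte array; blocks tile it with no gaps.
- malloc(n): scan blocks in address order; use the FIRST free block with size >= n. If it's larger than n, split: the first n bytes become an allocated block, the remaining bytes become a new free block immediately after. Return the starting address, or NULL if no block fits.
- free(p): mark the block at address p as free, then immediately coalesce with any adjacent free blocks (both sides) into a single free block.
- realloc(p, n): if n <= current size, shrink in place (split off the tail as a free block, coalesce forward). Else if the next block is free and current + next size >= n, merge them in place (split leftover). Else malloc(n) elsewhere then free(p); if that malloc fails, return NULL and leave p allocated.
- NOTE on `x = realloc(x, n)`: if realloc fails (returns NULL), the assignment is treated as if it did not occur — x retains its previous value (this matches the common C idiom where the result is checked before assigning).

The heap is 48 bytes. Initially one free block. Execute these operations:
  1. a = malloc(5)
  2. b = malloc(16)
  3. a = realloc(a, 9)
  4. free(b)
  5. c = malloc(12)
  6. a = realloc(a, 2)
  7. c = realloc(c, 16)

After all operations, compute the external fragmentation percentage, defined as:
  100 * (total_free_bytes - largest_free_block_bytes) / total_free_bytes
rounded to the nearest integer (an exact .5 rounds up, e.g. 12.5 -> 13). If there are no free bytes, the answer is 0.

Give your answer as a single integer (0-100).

Op 1: a = malloc(5) -> a = 0; heap: [0-4 ALLOC][5-47 FREE]
Op 2: b = malloc(16) -> b = 5; heap: [0-4 ALLOC][5-20 ALLOC][21-47 FREE]
Op 3: a = realloc(a, 9) -> a = 21; heap: [0-4 FREE][5-20 ALLOC][21-29 ALLOC][30-47 FREE]
Op 4: free(b) -> (freed b); heap: [0-20 FREE][21-29 ALLOC][30-47 FREE]
Op 5: c = malloc(12) -> c = 0; heap: [0-11 ALLOC][12-20 FREE][21-29 ALLOC][30-47 FREE]
Op 6: a = realloc(a, 2) -> a = 21; heap: [0-11 ALLOC][12-20 FREE][21-22 ALLOC][23-47 FREE]
Op 7: c = realloc(c, 16) -> c = 0; heap: [0-15 ALLOC][16-20 FREE][21-22 ALLOC][23-47 FREE]
Free blocks: [5 25] total_free=30 largest=25 -> 100*(30-25)/30 = 500/30 ≈ 16.667 -> rounds to 17

Answer: 17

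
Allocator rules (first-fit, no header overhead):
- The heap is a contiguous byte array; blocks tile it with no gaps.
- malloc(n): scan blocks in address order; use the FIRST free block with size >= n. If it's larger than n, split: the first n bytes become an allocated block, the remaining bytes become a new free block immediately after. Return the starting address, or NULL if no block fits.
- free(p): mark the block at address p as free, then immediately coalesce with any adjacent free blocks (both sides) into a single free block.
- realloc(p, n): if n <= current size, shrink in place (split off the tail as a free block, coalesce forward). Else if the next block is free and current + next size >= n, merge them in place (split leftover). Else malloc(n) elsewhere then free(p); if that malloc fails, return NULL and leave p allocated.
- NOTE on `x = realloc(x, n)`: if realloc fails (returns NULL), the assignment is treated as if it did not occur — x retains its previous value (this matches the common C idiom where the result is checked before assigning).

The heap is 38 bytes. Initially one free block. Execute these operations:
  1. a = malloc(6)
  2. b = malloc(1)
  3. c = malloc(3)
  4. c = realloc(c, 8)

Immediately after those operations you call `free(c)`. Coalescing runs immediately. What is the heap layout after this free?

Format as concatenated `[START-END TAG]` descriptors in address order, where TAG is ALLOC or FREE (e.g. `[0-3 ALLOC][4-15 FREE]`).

Answer: [0-5 ALLOC][6-6 ALLOC][7-37 FREE]

Derivation:
Op 1: a = malloc(6) -> a = 0; heap: [0-5 ALLOC][6-37 FREE]
Op 2: b = malloc(1) -> b = 6; heap: [0-5 ALLOC][6-6 ALLOC][7-37 FREE]
Op 3: c = malloc(3) -> c = 7; heap: [0-5 ALLOC][6-6 ALLOC][7-9 ALLOC][10-37 FREE]
Op 4: c = realloc(c, 8) -> c = 7; heap: [0-5 ALLOC][6-6 ALLOC][7-14 ALLOC][15-37 FREE]
free(c): c = 7 -> block [7-14 ALLOC]; mark free, coalesce with adjacent free neighbors -> [0-5 ALLOC][6-6 ALLOC][7-37 FREE]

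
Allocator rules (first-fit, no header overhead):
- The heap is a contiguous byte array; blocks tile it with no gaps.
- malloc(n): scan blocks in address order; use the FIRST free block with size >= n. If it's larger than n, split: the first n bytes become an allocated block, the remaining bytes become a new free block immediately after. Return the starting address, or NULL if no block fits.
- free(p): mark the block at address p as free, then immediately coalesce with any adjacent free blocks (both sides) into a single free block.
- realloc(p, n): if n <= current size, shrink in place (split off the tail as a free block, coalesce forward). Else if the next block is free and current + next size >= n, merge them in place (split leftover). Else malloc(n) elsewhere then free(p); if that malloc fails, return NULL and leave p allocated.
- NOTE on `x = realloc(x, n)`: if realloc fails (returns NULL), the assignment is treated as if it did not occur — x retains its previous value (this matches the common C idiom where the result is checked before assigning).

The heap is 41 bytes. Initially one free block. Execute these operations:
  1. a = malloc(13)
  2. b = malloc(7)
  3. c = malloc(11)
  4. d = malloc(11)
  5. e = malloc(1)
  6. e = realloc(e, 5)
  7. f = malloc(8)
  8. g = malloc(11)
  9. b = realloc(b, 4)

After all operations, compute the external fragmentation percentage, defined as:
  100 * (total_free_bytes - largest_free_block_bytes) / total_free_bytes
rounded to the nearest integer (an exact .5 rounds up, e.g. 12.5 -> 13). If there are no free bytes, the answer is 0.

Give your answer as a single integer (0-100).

Answer: 38

Derivation:
Op 1: a = malloc(13) -> a = 0; heap: [0-12 ALLOC][13-40 FREE]
Op 2: b = malloc(7) -> b = 13; heap: [0-12 ALLOC][13-19 ALLOC][20-40 FREE]
Op 3: c = malloc(11) -> c = 20; heap: [0-12 ALLOC][13-19 ALLOC][20-30 ALLOC][31-40 FREE]
Op 4: d = malloc(11) -> d = NULL; heap: [0-12 ALLOC][13-19 ALLOC][20-30 ALLOC][31-40 FREE]
Op 5: e = malloc(1) -> e = 31; heap: [0-12 ALLOC][13-19 ALLOC][20-30 ALLOC][31-31 ALLOC][32-40 FREE]
Op 6: e = realloc(e, 5) -> e = 31; heap: [0-12 ALLOC][13-19 ALLOC][20-30 ALLOC][31-35 ALLOC][36-40 FREE]
Op 7: f = malloc(8) -> f = NULL; heap: [0-12 ALLOC][13-19 ALLOC][20-30 ALLOC][31-35 ALLOC][36-40 FREE]
Op 8: g = malloc(11) -> g = NULL; heap: [0-12 ALLOC][13-19 ALLOC][20-30 ALLOC][31-35 ALLOC][36-40 FREE]
Op 9: b = realloc(b, 4) -> b = 13; heap: [0-12 ALLOC][13-16 ALLOC][17-19 FREE][20-30 ALLOC][31-35 ALLOC][36-40 FREE]
Free blocks: [3 5] total_free=8 largest=5 -> 100*(8-5)/8 = 300/8 = 37.5 -> rounds to 38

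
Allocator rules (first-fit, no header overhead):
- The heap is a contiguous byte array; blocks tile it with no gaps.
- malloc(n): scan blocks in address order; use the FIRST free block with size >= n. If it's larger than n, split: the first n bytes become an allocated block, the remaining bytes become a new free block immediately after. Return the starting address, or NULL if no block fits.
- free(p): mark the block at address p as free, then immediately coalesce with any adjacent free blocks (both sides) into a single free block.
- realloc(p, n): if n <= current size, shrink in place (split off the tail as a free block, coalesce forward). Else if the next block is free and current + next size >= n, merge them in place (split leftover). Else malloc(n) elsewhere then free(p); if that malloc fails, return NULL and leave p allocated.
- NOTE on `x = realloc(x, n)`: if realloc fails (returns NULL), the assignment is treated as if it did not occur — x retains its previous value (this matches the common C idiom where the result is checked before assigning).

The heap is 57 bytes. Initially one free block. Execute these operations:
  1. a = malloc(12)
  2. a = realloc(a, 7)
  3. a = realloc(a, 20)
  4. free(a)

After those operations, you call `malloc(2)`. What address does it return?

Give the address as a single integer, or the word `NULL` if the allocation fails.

Answer: 0

Derivation:
Op 1: a = malloc(12) -> a = 0; heap: [0-11 ALLOC][12-56 FREE]
Op 2: a = realloc(a, 7) -> a = 0; heap: [0-6 ALLOC][7-56 FREE]
Op 3: a = realloc(a, 20) -> a = 0; heap: [0-19 ALLOC][20-56 FREE]
Op 4: free(a) -> (freed a); heap: [0-56 FREE]
malloc(2): first-fit scan over [0-56 FREE] -> 0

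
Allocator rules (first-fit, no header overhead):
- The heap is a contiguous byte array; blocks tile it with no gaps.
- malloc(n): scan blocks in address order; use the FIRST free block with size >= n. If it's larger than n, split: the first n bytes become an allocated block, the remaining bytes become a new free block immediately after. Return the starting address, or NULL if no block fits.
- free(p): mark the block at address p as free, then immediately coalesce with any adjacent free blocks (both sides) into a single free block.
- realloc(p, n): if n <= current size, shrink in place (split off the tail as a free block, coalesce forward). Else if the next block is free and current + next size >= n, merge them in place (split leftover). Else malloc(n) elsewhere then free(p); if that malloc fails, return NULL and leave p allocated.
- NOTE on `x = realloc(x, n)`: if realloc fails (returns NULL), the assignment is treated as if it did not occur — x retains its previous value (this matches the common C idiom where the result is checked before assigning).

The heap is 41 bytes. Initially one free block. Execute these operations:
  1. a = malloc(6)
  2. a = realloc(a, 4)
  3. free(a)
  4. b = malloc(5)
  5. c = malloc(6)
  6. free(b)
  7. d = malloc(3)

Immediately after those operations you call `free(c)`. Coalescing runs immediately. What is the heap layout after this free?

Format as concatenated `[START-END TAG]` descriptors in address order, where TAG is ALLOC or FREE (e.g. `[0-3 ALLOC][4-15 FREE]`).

Op 1: a = malloc(6) -> a = 0; heap: [0-5 ALLOC][6-40 FREE]
Op 2: a = realloc(a, 4) -> a = 0; heap: [0-3 ALLOC][4-40 FREE]
Op 3: free(a) -> (freed a); heap: [0-40 FREE]
Op 4: b = malloc(5) -> b = 0; heap: [0-4 ALLOC][5-40 FREE]
Op 5: c = malloc(6) -> c = 5; heap: [0-4 ALLOC][5-10 ALLOC][11-40 FREE]
Op 6: free(b) -> (freed b); heap: [0-4 FREE][5-10 ALLOC][11-40 FREE]
Op 7: d = malloc(3) -> d = 0; heap: [0-2 ALLOC][3-4 FREE][5-10 ALLOC][11-40 FREE]
free(c): c = 5 -> block [5-10 ALLOC]; mark free, coalesce with adjacent free neighbors -> [0-2 ALLOC][3-40 FREE]

Answer: [0-2 ALLOC][3-40 FREE]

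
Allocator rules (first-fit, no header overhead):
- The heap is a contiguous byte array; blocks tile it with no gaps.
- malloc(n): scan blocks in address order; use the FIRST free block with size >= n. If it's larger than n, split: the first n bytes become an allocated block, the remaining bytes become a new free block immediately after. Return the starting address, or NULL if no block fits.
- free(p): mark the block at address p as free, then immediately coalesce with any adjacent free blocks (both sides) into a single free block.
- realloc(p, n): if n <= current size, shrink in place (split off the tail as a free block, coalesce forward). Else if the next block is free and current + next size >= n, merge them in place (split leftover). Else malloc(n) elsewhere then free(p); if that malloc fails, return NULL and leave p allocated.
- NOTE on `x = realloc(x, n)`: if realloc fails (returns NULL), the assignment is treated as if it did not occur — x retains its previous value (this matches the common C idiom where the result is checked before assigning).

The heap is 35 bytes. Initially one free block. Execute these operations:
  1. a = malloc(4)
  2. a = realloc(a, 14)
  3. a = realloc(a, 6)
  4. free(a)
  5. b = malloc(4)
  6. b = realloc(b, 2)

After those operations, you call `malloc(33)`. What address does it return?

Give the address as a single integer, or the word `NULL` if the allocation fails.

Op 1: a = malloc(4) -> a = 0; heap: [0-3 ALLOC][4-34 FREE]
Op 2: a = realloc(a, 14) -> a = 0; heap: [0-13 ALLOC][14-34 FREE]
Op 3: a = realloc(a, 6) -> a = 0; heap: [0-5 ALLOC][6-34 FREE]
Op 4: free(a) -> (freed a); heap: [0-34 FREE]
Op 5: b = malloc(4) -> b = 0; heap: [0-3 ALLOC][4-34 FREE]
Op 6: b = realloc(b, 2) -> b = 0; heap: [0-1 ALLOC][2-34 FREE]
malloc(33): first-fit scan over [0-1 ALLOC][2-34 FREE] -> 2

Answer: 2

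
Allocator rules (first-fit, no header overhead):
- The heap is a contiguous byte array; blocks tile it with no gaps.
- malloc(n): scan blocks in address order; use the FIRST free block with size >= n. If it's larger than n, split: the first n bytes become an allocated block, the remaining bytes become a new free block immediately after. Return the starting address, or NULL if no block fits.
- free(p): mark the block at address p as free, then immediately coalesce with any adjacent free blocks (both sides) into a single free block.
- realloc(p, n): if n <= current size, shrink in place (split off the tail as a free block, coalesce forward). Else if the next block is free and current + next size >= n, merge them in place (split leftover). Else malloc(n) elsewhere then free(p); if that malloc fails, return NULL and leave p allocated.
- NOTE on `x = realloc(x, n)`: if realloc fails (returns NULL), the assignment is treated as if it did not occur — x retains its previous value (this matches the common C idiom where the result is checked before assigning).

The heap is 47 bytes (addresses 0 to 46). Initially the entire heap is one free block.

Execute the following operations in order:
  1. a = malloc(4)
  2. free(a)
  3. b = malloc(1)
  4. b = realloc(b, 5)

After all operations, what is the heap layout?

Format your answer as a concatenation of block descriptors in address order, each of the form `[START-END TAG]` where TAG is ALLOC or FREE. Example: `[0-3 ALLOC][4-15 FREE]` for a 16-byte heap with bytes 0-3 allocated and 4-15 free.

Answer: [0-4 ALLOC][5-46 FREE]

Derivation:
Op 1: a = malloc(4) -> a = 0; heap: [0-3 ALLOC][4-46 FREE]
Op 2: free(a) -> (freed a); heap: [0-46 FREE]
Op 3: b = malloc(1) -> b = 0; heap: [0-0 ALLOC][1-46 FREE]
Op 4: b = realloc(b, 5) -> b = 0; heap: [0-4 ALLOC][5-46 FREE]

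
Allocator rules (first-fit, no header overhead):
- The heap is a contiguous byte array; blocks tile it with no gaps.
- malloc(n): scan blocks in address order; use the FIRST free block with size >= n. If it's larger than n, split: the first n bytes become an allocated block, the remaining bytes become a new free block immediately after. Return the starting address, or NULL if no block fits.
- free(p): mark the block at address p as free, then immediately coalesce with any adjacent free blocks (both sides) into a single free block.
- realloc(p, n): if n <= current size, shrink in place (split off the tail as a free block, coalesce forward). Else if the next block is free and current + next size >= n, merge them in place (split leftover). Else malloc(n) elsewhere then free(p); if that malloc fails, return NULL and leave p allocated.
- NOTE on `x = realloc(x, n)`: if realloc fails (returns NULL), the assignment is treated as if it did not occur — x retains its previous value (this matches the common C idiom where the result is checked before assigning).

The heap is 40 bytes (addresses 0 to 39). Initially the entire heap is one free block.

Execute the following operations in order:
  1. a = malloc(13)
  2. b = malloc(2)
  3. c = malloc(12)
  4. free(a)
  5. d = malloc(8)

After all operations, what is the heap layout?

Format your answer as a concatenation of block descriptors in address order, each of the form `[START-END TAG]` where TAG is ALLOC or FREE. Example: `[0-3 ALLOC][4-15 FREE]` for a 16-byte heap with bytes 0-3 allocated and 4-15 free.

Answer: [0-7 ALLOC][8-12 FREE][13-14 ALLOC][15-26 ALLOC][27-39 FREE]

Derivation:
Op 1: a = malloc(13) -> a = 0; heap: [0-12 ALLOC][13-39 FREE]
Op 2: b = malloc(2) -> b = 13; heap: [0-12 ALLOC][13-14 ALLOC][15-39 FREE]
Op 3: c = malloc(12) -> c = 15; heap: [0-12 ALLOC][13-14 ALLOC][15-26 ALLOC][27-39 FREE]
Op 4: free(a) -> (freed a); heap: [0-12 FREE][13-14 ALLOC][15-26 ALLOC][27-39 FREE]
Op 5: d = malloc(8) -> d = 0; heap: [0-7 ALLOC][8-12 FREE][13-14 ALLOC][15-26 ALLOC][27-39 FREE]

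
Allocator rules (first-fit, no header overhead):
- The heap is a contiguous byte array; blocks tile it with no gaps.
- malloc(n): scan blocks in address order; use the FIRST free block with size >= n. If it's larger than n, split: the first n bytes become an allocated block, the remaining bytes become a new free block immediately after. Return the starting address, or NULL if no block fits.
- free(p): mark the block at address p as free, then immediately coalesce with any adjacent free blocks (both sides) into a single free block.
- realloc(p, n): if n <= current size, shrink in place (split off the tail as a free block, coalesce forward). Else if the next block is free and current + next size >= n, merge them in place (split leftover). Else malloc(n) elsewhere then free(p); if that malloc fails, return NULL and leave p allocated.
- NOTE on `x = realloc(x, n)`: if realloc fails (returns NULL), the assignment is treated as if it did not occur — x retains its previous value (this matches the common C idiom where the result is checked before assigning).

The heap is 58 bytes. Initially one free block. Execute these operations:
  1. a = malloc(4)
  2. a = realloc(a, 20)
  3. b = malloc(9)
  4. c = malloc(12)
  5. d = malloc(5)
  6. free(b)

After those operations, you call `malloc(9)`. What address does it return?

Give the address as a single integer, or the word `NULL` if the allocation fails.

Op 1: a = malloc(4) -> a = 0; heap: [0-3 ALLOC][4-57 FREE]
Op 2: a = realloc(a, 20) -> a = 0; heap: [0-19 ALLOC][20-57 FREE]
Op 3: b = malloc(9) -> b = 20; heap: [0-19 ALLOC][20-28 ALLOC][29-57 FREE]
Op 4: c = malloc(12) -> c = 29; heap: [0-19 ALLOC][20-28 ALLOC][29-40 ALLOC][41-57 FREE]
Op 5: d = malloc(5) -> d = 41; heap: [0-19 ALLOC][20-28 ALLOC][29-40 ALLOC][41-45 ALLOC][46-57 FREE]
Op 6: free(b) -> (freed b); heap: [0-19 ALLOC][20-28 FREE][29-40 ALLOC][41-45 ALLOC][46-57 FREE]
malloc(9): first-fit scan over [0-19 ALLOC][20-28 FREE][29-40 ALLOC][41-45 ALLOC][46-57 FREE] -> 20

Answer: 20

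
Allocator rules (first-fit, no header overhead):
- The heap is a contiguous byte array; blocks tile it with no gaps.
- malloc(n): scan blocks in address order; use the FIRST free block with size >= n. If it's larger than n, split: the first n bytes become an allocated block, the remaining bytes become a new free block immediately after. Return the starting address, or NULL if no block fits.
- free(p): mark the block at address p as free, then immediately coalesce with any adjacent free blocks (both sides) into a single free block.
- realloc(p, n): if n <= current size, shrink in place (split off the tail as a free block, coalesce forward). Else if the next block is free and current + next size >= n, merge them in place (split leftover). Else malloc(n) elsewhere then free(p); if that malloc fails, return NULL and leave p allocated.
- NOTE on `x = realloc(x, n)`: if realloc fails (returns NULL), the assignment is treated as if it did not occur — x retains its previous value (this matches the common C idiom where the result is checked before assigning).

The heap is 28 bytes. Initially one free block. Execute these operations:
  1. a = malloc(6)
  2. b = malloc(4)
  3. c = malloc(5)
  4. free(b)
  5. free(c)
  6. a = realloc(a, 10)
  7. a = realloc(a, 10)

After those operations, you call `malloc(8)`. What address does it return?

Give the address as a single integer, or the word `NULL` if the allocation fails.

Answer: 10

Derivation:
Op 1: a = malloc(6) -> a = 0; heap: [0-5 ALLOC][6-27 FREE]
Op 2: b = malloc(4) -> b = 6; heap: [0-5 ALLOC][6-9 ALLOC][10-27 FREE]
Op 3: c = malloc(5) -> c = 10; heap: [0-5 ALLOC][6-9 ALLOC][10-14 ALLOC][15-27 FREE]
Op 4: free(b) -> (freed b); heap: [0-5 ALLOC][6-9 FREE][10-14 ALLOC][15-27 FREE]
Op 5: free(c) -> (freed c); heap: [0-5 ALLOC][6-27 FREE]
Op 6: a = realloc(a, 10) -> a = 0; heap: [0-9 ALLOC][10-27 FREE]
Op 7: a = realloc(a, 10) -> a = 0; heap: [0-9 ALLOC][10-27 FREE]
malloc(8): first-fit scan over [0-9 ALLOC][10-27 FREE] -> 10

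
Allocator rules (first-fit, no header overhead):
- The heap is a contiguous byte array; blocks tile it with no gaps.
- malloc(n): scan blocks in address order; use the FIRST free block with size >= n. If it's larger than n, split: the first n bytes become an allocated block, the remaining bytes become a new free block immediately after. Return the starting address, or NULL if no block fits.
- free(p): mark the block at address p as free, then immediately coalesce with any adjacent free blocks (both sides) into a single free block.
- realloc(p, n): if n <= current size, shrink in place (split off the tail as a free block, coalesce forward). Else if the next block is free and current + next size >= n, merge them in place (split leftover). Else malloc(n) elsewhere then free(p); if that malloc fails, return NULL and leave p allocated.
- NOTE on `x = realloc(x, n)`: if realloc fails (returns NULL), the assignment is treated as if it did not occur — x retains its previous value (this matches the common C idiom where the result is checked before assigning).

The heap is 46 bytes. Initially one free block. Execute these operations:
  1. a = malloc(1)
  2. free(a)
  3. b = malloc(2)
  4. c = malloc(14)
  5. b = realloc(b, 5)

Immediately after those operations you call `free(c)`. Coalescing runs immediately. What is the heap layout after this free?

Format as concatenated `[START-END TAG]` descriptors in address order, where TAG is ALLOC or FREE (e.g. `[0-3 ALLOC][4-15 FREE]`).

Answer: [0-15 FREE][16-20 ALLOC][21-45 FREE]

Derivation:
Op 1: a = malloc(1) -> a = 0; heap: [0-0 ALLOC][1-45 FREE]
Op 2: free(a) -> (freed a); heap: [0-45 FREE]
Op 3: b = malloc(2) -> b = 0; heap: [0-1 ALLOC][2-45 FREE]
Op 4: c = malloc(14) -> c = 2; heap: [0-1 ALLOC][2-15 ALLOC][16-45 FREE]
Op 5: b = realloc(b, 5) -> b = 16; heap: [0-1 FREE][2-15 ALLOC][16-20 ALLOC][21-45 FREE]
free(c): c = 2 -> block [2-15 ALLOC]; mark free, coalesce with adjacent free neighbors -> [0-15 FREE][16-20 ALLOC][21-45 FREE]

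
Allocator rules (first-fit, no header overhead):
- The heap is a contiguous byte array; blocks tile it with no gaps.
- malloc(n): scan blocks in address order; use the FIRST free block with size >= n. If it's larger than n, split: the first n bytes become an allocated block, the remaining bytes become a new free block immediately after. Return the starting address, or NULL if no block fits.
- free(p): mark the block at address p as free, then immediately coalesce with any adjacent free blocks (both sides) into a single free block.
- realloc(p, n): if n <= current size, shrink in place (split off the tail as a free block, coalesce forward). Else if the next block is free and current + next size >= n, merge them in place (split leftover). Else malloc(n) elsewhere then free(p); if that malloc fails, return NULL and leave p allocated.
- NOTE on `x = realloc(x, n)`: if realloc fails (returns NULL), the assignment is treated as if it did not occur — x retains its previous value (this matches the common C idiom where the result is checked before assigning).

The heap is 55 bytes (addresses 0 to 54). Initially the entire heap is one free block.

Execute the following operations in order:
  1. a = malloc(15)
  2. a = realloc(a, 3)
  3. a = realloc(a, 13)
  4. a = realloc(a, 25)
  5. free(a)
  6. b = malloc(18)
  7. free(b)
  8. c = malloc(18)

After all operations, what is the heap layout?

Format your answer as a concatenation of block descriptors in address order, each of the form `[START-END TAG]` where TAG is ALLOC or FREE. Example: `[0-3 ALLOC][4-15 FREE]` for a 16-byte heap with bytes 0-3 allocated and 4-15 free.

Op 1: a = malloc(15) -> a = 0; heap: [0-14 ALLOC][15-54 FREE]
Op 2: a = realloc(a, 3) -> a = 0; heap: [0-2 ALLOC][3-54 FREE]
Op 3: a = realloc(a, 13) -> a = 0; heap: [0-12 ALLOC][13-54 FREE]
Op 4: a = realloc(a, 25) -> a = 0; heap: [0-24 ALLOC][25-54 FREE]
Op 5: free(a) -> (freed a); heap: [0-54 FREE]
Op 6: b = malloc(18) -> b = 0; heap: [0-17 ALLOC][18-54 FREE]
Op 7: free(b) -> (freed b); heap: [0-54 FREE]
Op 8: c = malloc(18) -> c = 0; heap: [0-17 ALLOC][18-54 FREE]

Answer: [0-17 ALLOC][18-54 FREE]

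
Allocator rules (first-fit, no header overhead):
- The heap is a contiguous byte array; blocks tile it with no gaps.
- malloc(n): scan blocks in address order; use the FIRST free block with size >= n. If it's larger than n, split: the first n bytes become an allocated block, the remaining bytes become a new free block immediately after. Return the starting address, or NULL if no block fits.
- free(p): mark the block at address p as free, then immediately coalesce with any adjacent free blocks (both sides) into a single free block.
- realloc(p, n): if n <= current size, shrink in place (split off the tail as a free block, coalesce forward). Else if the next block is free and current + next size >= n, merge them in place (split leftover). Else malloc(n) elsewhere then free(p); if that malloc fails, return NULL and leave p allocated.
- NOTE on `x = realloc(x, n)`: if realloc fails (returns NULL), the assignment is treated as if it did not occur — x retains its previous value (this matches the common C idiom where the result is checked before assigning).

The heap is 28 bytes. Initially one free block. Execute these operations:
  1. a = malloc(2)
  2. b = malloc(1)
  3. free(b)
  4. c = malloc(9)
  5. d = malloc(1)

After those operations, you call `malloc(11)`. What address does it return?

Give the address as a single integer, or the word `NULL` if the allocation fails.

Op 1: a = malloc(2) -> a = 0; heap: [0-1 ALLOC][2-27 FREE]
Op 2: b = malloc(1) -> b = 2; heap: [0-1 ALLOC][2-2 ALLOC][3-27 FREE]
Op 3: free(b) -> (freed b); heap: [0-1 ALLOC][2-27 FREE]
Op 4: c = malloc(9) -> c = 2; heap: [0-1 ALLOC][2-10 ALLOC][11-27 FREE]
Op 5: d = malloc(1) -> d = 11; heap: [0-1 ALLOC][2-10 ALLOC][11-11 ALLOC][12-27 FREE]
malloc(11): first-fit scan over [0-1 ALLOC][2-10 ALLOC][11-11 ALLOC][12-27 FREE] -> 12

Answer: 12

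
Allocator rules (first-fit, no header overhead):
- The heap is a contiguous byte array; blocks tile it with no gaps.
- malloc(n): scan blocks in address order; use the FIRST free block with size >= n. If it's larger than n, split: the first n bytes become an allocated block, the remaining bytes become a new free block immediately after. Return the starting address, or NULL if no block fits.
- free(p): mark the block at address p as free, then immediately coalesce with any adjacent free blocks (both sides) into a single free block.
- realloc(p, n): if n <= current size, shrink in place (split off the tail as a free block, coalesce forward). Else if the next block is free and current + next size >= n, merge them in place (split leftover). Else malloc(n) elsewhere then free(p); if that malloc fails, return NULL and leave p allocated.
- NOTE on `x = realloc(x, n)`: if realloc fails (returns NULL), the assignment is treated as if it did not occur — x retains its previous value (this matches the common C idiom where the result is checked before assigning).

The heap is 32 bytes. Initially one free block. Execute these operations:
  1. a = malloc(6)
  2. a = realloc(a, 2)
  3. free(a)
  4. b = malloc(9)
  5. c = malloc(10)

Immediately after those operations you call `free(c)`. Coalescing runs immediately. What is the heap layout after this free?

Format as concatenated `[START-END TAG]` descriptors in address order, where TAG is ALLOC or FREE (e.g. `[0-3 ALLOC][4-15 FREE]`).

Answer: [0-8 ALLOC][9-31 FREE]

Derivation:
Op 1: a = malloc(6) -> a = 0; heap: [0-5 ALLOC][6-31 FREE]
Op 2: a = realloc(a, 2) -> a = 0; heap: [0-1 ALLOC][2-31 FREE]
Op 3: free(a) -> (freed a); heap: [0-31 FREE]
Op 4: b = malloc(9) -> b = 0; heap: [0-8 ALLOC][9-31 FREE]
Op 5: c = malloc(10) -> c = 9; heap: [0-8 ALLOC][9-18 ALLOC][19-31 FREE]
free(c): c = 9 -> block [9-18 ALLOC]; mark free, coalesce with adjacent free neighbors -> [0-8 ALLOC][9-31 FREE]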